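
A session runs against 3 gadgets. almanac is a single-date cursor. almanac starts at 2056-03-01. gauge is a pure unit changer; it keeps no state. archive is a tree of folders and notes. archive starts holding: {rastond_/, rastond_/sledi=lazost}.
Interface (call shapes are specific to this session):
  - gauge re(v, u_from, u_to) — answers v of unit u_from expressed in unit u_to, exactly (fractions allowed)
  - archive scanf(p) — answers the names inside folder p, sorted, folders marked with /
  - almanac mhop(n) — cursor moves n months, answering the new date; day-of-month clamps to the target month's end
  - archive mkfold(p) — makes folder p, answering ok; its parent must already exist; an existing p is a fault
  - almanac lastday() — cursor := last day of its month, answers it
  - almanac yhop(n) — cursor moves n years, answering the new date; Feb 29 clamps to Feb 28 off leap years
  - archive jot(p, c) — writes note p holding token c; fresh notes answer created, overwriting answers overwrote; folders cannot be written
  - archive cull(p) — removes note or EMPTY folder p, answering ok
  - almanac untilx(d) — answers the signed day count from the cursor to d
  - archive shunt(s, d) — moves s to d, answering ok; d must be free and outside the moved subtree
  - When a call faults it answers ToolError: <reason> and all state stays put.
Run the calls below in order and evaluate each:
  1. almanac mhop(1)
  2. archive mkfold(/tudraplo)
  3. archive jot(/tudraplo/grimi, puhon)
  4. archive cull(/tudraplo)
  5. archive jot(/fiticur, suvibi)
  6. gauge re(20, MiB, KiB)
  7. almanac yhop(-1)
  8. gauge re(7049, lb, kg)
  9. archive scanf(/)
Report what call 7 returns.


[in] almanac mhop n: 1
[out] 2056-04-01
[in] archive mkfold p: /tudraplo
[out] ok
[in] archive jot p: /tudraplo/grimi c: puhon
[out] created
[in] archive cull p: /tudraplo
[out] ToolError: not empty
[in] archive jot p: /fiticur c: suvibi
[out] created
[in] gauge re v: 20 u_from: MiB u_to: KiB
[out] 20480
[in] almanac yhop n: -1
[out] 2055-04-01
[in] gauge re v: 7049 u_from: lb u_to: kg
[out] 319737261613/100000000
[in] archive scanf p: /
[out] [fiticur, rastond_/, tudraplo/]

Answer: 2055-04-01


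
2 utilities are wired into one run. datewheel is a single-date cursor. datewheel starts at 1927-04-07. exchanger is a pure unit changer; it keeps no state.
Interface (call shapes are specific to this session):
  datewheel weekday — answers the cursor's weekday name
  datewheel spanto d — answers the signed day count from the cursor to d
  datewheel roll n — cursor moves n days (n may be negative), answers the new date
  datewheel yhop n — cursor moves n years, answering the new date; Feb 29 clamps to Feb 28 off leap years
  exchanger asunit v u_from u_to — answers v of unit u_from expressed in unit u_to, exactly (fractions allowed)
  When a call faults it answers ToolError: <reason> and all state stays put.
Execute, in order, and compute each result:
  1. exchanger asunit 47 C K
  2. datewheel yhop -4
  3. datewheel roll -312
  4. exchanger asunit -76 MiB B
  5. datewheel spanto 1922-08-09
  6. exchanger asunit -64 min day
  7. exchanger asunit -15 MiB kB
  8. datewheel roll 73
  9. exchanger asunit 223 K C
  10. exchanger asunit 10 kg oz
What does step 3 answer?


Using exchanger asunit(v→47, u_from→C, u_to→K), which returns 6403/20.
Invoking datewheel yhop(n→-4), and get 1923-04-07.
I call datewheel roll(n→-312), and get 1922-05-30.
Invoking exchanger asunit(v→-76, u_from→MiB, u_to→B), yielding -79691776.
I use datewheel spanto(d→1922-08-09), and observe 71.
I try exchanger asunit(v→-64, u_from→min, u_to→day), — result: -2/45.
I invoke exchanger asunit(v→-15, u_from→MiB, u_to→kB), and observe -393216/25.
Then datewheel roll(n→73): 1922-08-11.
I try exchanger asunit(v→223, u_from→K, u_to→C), and see -1003/20.
I invoke exchanger asunit(v→10, u_from→kg, u_to→oz), and see 16000000000/45359237.

Answer: 1922-05-30


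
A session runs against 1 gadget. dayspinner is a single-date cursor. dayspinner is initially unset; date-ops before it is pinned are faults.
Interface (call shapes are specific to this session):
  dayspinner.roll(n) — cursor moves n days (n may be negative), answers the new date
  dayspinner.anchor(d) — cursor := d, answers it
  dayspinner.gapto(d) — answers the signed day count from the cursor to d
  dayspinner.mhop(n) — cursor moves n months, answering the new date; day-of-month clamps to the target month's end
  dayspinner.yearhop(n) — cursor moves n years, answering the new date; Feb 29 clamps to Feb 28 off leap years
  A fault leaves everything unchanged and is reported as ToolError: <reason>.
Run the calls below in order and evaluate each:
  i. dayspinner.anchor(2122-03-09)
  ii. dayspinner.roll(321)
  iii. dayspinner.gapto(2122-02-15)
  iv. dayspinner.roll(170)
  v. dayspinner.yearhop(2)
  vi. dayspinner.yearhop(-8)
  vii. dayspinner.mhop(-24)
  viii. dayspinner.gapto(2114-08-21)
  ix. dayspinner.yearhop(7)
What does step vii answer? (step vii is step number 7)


Answer: 2115-07-13

Derivation:
;; dayspinner.anchor(d: 2122-03-09) -> 2122-03-09
;; dayspinner.roll(n: 321) -> 2123-01-24
;; dayspinner.gapto(d: 2122-02-15) -> -343
;; dayspinner.roll(n: 170) -> 2123-07-13
;; dayspinner.yearhop(n: 2) -> 2125-07-13
;; dayspinner.yearhop(n: -8) -> 2117-07-13
;; dayspinner.mhop(n: -24) -> 2115-07-13
;; dayspinner.gapto(d: 2114-08-21) -> -326
;; dayspinner.yearhop(n: 7) -> 2122-07-13


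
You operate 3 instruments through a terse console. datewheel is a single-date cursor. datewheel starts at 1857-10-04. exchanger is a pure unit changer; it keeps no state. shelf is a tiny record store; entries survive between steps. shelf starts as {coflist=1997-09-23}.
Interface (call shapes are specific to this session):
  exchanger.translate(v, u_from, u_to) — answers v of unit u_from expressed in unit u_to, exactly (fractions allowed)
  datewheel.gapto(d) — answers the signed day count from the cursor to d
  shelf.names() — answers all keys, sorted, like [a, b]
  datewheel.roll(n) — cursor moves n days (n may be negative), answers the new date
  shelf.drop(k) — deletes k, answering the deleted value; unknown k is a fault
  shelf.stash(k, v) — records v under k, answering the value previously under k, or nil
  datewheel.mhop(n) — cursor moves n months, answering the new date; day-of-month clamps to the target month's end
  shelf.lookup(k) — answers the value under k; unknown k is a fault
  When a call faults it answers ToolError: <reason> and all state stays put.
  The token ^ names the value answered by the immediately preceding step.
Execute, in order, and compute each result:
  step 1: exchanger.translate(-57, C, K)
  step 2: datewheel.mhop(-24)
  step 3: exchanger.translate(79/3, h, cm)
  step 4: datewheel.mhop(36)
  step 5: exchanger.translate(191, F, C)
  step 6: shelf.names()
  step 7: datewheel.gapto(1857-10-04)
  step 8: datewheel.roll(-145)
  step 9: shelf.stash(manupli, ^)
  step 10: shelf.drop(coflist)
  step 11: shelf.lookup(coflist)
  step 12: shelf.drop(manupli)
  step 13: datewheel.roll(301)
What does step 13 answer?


Answer: 1859-03-09

Derivation:
>> translate(v→-57, u_from→C, u_to→K)
<< 4323/20
>> mhop(n→-24)
<< 1855-10-04
>> translate(v→79/3, u_from→h, u_to→cm)
<< ToolError: incompatible units
>> mhop(n→36)
<< 1858-10-04
>> translate(v→191, u_from→F, u_to→C)
<< 265/3
>> names()
<< [coflist]
>> gapto(d→1857-10-04)
<< -365
>> roll(n→-145)
<< 1858-05-12
>> stash(k→manupli, v→^)
<< nil
>> drop(k→coflist)
<< 1997-09-23
>> lookup(k→coflist)
<< ToolError: no such key coflist
>> drop(k→manupli)
<< 1858-05-12
>> roll(n→301)
<< 1859-03-09


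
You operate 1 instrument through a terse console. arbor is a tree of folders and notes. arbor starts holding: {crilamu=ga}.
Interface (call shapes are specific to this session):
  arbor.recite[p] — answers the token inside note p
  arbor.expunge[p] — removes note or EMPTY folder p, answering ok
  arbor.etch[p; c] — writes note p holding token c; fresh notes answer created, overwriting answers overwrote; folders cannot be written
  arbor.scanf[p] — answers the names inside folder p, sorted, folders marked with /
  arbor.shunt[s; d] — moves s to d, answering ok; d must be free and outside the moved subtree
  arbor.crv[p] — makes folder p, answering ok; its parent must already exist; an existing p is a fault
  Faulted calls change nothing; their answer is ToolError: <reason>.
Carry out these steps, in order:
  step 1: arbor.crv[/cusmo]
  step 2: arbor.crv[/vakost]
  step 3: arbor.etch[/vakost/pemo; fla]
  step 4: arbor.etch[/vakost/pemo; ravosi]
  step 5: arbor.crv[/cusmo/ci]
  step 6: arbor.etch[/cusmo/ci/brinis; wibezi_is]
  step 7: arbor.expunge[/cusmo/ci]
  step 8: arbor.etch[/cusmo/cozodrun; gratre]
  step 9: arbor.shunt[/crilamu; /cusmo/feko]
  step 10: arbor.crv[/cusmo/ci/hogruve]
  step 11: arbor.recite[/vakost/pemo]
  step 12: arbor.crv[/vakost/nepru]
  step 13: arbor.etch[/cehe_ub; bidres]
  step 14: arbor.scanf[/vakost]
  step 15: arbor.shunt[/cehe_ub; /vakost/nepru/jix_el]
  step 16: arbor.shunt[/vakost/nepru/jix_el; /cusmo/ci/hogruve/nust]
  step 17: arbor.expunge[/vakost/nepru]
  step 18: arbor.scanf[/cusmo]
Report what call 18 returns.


Answer: [ci/, cozodrun, feko]

Derivation:
·→ arbor.crv(p='/cusmo')
·← ok
·→ arbor.crv(p='/vakost')
·← ok
·→ arbor.etch(p='/vakost/pemo', c='fla')
·← created
·→ arbor.etch(p='/vakost/pemo', c='ravosi')
·← overwrote
·→ arbor.crv(p='/cusmo/ci')
·← ok
·→ arbor.etch(p='/cusmo/ci/brinis', c='wibezi_is')
·← created
·→ arbor.expunge(p='/cusmo/ci')
·← ToolError: not empty
·→ arbor.etch(p='/cusmo/cozodrun', c='gratre')
·← created
·→ arbor.shunt(s='/crilamu', d='/cusmo/feko')
·← ok
·→ arbor.crv(p='/cusmo/ci/hogruve')
·← ok
·→ arbor.recite(p='/vakost/pemo')
·← ravosi
·→ arbor.crv(p='/vakost/nepru')
·← ok
·→ arbor.etch(p='/cehe_ub', c='bidres')
·← created
·→ arbor.scanf(p='/vakost')
·← [nepru/, pemo]
·→ arbor.shunt(s='/cehe_ub', d='/vakost/nepru/jix_el')
·← ok
·→ arbor.shunt(s='/vakost/nepru/jix_el', d='/cusmo/ci/hogruve/nust')
·← ok
·→ arbor.expunge(p='/vakost/nepru')
·← ok
·→ arbor.scanf(p='/cusmo')
·← [ci/, cozodrun, feko]


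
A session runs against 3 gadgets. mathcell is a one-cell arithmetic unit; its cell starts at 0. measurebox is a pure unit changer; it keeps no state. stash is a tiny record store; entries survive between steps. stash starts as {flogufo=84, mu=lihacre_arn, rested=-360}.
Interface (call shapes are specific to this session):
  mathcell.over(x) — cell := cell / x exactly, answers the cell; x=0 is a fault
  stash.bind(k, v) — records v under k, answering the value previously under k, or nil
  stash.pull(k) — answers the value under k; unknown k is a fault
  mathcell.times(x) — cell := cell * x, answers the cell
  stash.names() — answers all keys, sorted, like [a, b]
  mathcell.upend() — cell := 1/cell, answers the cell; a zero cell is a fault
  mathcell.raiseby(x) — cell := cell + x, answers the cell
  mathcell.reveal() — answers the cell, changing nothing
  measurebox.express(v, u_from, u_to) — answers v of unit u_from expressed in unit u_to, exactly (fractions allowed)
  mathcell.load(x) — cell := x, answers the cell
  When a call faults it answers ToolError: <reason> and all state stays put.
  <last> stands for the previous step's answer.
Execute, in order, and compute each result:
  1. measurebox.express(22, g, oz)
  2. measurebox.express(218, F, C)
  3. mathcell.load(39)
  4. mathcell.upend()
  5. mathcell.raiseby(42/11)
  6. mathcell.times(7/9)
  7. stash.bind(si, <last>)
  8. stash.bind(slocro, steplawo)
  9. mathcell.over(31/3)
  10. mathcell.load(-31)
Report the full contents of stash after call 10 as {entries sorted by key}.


Answer: {flogufo=84, mu=lihacre_arn, rested=-360, si=11543/3861, slocro=steplawo}

Derivation:
// 1. express(v='22', u_from='g', u_to='oz') -> 3200000/4123567
// 2. express(v='218', u_from='F', u_to='C') -> 310/3
// 3. load(x='39') -> 39
// 4. upend() -> 1/39
// 5. raiseby(x='42/11') -> 1649/429
// 6. times(x='7/9') -> 11543/3861
// 7. bind(k='si', v='<last>') -> nil
// 8. bind(k='slocro', v='steplawo') -> nil
// 9. over(x='31/3') -> 11543/39897
// 10. load(x='-31') -> -31


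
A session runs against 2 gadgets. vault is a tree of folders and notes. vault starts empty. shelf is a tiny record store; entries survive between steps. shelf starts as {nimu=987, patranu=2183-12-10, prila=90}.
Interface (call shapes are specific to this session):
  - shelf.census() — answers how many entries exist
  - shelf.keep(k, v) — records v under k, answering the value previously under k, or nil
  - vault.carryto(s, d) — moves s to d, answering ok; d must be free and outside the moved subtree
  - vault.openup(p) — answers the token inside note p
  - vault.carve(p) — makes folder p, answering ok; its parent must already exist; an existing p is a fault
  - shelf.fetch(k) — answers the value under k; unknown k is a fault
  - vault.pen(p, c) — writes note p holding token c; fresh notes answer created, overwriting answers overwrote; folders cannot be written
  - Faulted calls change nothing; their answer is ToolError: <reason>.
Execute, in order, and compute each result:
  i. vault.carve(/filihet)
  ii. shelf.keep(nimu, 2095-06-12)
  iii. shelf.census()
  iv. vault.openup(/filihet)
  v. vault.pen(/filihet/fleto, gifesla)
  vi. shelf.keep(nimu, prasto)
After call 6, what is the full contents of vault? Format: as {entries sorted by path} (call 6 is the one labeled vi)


Answer: {filihet/, filihet/fleto=gifesla}

Derivation:
I call vault.carve on /filihet, and get ok.
I run shelf.keep on nimu, 2095-06-12, and observe 987.
Next I call shelf.census(), giving 3.
I run vault.openup on /filihet: ToolError: is a directory.
Then vault.pen on /filihet/fleto, gifesla, which returns created.
Using shelf.keep on nimu, prasto, yielding 2095-06-12.


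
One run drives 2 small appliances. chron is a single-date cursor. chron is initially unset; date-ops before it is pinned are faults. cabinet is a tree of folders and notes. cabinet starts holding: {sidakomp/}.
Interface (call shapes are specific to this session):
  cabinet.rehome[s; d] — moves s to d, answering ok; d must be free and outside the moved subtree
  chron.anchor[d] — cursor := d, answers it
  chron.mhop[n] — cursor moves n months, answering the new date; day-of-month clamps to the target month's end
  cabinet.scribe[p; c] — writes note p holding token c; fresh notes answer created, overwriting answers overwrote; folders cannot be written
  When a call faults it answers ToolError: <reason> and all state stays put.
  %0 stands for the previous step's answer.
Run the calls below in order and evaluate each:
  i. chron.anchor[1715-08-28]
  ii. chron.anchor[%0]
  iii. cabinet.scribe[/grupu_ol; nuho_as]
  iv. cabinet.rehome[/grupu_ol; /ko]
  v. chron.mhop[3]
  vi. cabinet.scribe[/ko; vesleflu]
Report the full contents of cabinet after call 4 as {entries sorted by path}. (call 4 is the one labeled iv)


Answer: {ko=nuho_as, sidakomp/}

Derivation:
Using chron.anchor using 1715-08-28: 1715-08-28.
I call chron.anchor using %0, and get 1715-08-28.
Now I run cabinet.scribe using /grupu_ol, nuho_as, giving created.
Now I run cabinet.rehome using /grupu_ol, /ko: ok.
I call chron.mhop using 3, yielding 1715-11-28.
Using cabinet.scribe using /ko, vesleflu, yielding overwrote.


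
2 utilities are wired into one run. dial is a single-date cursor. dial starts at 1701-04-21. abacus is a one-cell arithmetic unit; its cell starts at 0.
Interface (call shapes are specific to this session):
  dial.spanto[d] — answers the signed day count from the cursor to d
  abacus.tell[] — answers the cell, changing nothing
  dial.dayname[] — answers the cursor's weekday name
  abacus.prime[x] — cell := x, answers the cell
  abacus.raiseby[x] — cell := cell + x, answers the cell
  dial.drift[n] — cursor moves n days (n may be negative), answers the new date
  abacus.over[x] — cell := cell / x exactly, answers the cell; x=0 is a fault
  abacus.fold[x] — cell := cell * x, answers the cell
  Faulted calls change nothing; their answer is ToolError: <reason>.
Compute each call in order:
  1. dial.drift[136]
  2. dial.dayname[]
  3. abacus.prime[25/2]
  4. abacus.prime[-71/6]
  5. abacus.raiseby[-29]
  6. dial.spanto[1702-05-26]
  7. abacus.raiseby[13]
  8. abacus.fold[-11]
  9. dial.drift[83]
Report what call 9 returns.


Answer: 1701-11-26

Derivation:
Step: drift[136]
Result: 1701-09-04
Step: dayname[]
Result: Sunday
Step: prime[25/2]
Result: 25/2
Step: prime[-71/6]
Result: -71/6
Step: raiseby[-29]
Result: -245/6
Step: spanto[1702-05-26]
Result: 264
Step: raiseby[13]
Result: -167/6
Step: fold[-11]
Result: 1837/6
Step: drift[83]
Result: 1701-11-26


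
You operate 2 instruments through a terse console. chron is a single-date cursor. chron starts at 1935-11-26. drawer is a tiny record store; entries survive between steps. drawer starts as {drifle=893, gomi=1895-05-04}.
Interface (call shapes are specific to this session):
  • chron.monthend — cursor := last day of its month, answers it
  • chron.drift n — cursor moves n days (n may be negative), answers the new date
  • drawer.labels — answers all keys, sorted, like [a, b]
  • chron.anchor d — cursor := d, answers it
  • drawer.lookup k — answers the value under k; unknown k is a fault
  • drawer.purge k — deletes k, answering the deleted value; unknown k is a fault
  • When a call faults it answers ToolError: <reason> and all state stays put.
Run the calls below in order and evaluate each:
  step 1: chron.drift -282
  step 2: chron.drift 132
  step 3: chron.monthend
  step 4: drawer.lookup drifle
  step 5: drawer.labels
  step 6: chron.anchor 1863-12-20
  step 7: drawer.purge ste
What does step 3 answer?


> drift n=-282
  1935-02-17
> drift n=132
  1935-06-29
> monthend
  1935-06-30
> lookup k=drifle
  893
> labels
  [drifle, gomi]
> anchor d=1863-12-20
  1863-12-20
> purge k=ste
  ToolError: no such key ste

Answer: 1935-06-30


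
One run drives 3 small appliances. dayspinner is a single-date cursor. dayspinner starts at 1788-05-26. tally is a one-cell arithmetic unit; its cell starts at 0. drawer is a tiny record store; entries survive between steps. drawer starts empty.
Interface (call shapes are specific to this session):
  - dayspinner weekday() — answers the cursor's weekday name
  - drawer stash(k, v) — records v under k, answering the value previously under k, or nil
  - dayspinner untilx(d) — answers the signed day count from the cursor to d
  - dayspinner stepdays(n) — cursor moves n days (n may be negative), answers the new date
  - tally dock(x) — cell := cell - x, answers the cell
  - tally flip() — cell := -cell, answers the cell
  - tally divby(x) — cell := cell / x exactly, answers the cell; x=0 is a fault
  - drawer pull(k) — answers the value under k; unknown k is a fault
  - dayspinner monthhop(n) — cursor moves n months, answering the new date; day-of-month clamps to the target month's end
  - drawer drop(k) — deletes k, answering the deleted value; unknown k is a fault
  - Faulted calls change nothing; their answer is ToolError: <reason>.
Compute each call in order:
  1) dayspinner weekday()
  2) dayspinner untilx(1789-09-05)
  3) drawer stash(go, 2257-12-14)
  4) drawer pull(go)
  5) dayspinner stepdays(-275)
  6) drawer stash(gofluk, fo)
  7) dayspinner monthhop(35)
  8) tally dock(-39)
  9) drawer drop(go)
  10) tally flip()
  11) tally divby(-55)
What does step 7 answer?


$ dayspinner weekday
:: Monday
$ dayspinner untilx d→1789-09-05
:: 467
$ drawer stash k→go v→2257-12-14
:: nil
$ drawer pull k→go
:: 2257-12-14
$ dayspinner stepdays n→-275
:: 1787-08-25
$ drawer stash k→gofluk v→fo
:: nil
$ dayspinner monthhop n→35
:: 1790-07-25
$ tally dock x→-39
:: 39
$ drawer drop k→go
:: 2257-12-14
$ tally flip
:: -39
$ tally divby x→-55
:: 39/55

Answer: 1790-07-25


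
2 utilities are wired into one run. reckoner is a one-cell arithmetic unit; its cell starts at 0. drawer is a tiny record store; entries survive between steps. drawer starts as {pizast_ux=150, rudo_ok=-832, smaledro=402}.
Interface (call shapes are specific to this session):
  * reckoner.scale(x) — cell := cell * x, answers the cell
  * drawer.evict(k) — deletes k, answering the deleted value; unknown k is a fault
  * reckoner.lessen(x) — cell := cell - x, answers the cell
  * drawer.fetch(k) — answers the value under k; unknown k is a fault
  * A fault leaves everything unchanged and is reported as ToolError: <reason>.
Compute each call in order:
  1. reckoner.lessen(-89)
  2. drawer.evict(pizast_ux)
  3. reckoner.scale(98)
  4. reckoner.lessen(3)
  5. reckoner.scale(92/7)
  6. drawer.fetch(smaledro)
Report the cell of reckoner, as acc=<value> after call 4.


Answer: acc=8719

Derivation:
Act: reckoner.lessen[x→-89]
Obs: 89
Act: drawer.evict[k→pizast_ux]
Obs: 150
Act: reckoner.scale[x→98]
Obs: 8722
Act: reckoner.lessen[x→3]
Obs: 8719
Act: reckoner.scale[x→92/7]
Obs: 802148/7
Act: drawer.fetch[k→smaledro]
Obs: 402


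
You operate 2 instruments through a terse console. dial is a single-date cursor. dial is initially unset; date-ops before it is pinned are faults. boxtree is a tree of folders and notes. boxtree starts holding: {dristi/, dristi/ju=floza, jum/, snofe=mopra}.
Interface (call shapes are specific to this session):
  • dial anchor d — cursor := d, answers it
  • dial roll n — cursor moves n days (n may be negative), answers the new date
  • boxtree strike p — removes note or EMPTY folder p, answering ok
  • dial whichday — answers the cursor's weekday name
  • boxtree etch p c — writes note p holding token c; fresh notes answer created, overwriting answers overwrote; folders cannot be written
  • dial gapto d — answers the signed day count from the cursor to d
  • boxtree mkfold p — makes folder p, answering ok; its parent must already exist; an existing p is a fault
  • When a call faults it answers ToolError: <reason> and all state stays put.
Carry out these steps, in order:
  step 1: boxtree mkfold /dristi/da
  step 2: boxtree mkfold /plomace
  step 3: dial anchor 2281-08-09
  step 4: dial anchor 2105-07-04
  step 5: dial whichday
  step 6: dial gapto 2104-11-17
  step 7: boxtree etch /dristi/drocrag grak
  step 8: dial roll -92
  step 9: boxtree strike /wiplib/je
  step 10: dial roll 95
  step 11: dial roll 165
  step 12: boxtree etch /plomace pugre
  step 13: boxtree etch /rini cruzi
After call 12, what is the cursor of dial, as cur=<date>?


Answer: cur=2105-12-19

Derivation:
>>> boxtree mkfold p: /dristi/da
= ok
>>> boxtree mkfold p: /plomace
= ok
>>> dial anchor d: 2281-08-09
= 2281-08-09
>>> dial anchor d: 2105-07-04
= 2105-07-04
>>> dial whichday
= Saturday
>>> dial gapto d: 2104-11-17
= -229
>>> boxtree etch p: /dristi/drocrag c: grak
= created
>>> dial roll n: -92
= 2105-04-03
>>> boxtree strike p: /wiplib/je
= ToolError: not found
>>> dial roll n: 95
= 2105-07-07
>>> dial roll n: 165
= 2105-12-19
>>> boxtree etch p: /plomace c: pugre
= ToolError: is a directory
>>> boxtree etch p: /rini c: cruzi
= created


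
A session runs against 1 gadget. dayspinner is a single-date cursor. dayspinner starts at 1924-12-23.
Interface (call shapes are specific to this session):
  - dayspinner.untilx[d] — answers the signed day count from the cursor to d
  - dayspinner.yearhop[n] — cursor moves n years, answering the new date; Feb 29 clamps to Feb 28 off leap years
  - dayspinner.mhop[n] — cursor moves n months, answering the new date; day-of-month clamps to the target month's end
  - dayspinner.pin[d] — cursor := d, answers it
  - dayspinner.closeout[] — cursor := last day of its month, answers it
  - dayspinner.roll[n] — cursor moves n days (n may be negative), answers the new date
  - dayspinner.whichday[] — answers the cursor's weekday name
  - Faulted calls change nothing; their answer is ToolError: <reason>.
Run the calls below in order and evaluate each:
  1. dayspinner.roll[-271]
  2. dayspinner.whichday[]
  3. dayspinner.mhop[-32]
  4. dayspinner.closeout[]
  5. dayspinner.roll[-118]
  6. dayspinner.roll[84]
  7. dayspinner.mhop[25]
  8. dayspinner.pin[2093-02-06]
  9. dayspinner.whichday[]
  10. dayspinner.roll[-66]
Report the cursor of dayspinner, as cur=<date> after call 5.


Answer: cur=1921-04-04

Derivation:
! 1. dayspinner.roll(-271) == 1924-03-27
! 2. dayspinner.whichday() == Thursday
! 3. dayspinner.mhop(-32) == 1921-07-27
! 4. dayspinner.closeout() == 1921-07-31
! 5. dayspinner.roll(-118) == 1921-04-04
! 6. dayspinner.roll(84) == 1921-06-27
! 7. dayspinner.mhop(25) == 1923-07-27
! 8. dayspinner.pin(2093-02-06) == 2093-02-06
! 9. dayspinner.whichday() == Friday
! 10. dayspinner.roll(-66) == 2092-12-02


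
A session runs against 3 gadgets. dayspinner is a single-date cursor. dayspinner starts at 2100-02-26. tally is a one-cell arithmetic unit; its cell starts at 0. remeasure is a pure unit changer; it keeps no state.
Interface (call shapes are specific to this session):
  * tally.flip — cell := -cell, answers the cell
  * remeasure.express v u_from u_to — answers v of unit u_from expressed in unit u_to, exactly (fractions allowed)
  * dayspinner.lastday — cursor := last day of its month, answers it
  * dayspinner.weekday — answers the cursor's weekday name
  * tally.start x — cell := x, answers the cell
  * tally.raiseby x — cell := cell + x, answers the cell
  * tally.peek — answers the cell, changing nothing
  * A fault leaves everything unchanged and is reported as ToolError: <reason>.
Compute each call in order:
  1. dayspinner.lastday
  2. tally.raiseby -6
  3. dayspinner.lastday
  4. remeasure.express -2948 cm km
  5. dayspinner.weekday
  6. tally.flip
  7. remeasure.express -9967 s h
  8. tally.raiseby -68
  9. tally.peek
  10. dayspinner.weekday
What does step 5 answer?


[in] lastday
:: 2100-02-28
[in] raiseby x=-6
:: -6
[in] lastday
:: 2100-02-28
[in] express v=-2948 u_from=cm u_to=km
:: -737/25000
[in] weekday
:: Sunday
[in] flip
:: 6
[in] express v=-9967 u_from=s u_to=h
:: -9967/3600
[in] raiseby x=-68
:: -62
[in] peek
:: -62
[in] weekday
:: Sunday

Answer: Sunday


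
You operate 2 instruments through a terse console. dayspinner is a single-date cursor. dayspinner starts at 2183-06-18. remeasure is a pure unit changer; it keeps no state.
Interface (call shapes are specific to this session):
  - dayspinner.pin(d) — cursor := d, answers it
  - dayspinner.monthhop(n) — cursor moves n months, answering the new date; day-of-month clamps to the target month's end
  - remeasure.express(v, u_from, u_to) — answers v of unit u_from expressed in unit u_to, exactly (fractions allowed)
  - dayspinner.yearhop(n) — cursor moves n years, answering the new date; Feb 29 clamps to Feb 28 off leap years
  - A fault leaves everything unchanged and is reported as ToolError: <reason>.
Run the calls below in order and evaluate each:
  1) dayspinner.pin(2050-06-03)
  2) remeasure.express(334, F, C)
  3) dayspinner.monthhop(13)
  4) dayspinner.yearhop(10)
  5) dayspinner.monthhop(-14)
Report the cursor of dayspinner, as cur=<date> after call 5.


Answer: cur=2060-05-03

Derivation:
I invoke dayspinner.pin with d→2050-06-03, — result: 2050-06-03.
Calling remeasure.express with v→334, u_from→F, u_to→C, and get 1510/9.
I use dayspinner.monthhop with n→13, — result: 2051-07-03.
I use dayspinner.yearhop with n→10, and get 2061-07-03.
Next I call dayspinner.monthhop with n→-14, and see 2060-05-03.


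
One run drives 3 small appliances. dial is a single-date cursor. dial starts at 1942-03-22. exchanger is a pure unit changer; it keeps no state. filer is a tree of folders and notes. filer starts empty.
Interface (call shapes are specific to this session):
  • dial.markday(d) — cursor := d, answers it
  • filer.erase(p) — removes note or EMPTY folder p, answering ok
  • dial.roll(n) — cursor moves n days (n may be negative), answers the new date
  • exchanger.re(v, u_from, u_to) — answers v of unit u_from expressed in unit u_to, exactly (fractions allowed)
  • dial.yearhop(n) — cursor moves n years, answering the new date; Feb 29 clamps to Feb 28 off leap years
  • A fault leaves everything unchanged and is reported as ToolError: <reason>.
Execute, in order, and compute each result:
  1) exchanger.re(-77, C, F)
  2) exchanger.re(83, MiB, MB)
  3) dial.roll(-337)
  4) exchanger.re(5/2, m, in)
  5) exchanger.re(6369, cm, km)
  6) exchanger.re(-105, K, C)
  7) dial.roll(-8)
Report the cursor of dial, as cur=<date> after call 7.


Answer: cur=1941-04-11

Derivation:
I run exchanger.re using v=-77, u_from=C, u_to=F, and observe -533/5.
Invoking exchanger.re using v=83, u_from=MiB, u_to=MB, and observe 1359872/15625.
I invoke dial.roll using n=-337, and see 1941-04-19.
Using exchanger.re using v=5/2, u_from=m, u_to=in, and observe 12500/127.
Then exchanger.re using v=6369, u_from=cm, u_to=km, and get 6369/100000.
Calling exchanger.re using v=-105, u_from=K, u_to=C, and see -7563/20.
Next I call dial.roll using n=-8, → 1941-04-11.


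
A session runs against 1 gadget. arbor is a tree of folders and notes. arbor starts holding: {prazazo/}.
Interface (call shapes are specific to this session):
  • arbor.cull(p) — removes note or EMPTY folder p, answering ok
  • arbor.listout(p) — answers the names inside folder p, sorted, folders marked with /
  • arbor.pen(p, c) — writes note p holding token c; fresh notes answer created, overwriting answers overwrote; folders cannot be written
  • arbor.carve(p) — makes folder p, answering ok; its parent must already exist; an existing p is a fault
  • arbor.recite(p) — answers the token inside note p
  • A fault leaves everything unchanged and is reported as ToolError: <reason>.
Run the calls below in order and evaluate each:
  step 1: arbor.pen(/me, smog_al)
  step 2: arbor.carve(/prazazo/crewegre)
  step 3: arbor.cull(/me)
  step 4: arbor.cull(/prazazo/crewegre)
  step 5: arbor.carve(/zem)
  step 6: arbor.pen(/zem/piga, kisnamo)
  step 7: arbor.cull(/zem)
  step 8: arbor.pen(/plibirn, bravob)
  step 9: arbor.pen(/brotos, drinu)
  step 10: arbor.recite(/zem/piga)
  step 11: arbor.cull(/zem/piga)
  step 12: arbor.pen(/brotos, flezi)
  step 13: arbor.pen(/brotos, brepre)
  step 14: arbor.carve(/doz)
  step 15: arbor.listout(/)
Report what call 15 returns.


Answer: [brotos, doz/, plibirn, prazazo/, zem/]

Derivation:
[in] arbor.pen p='/me' c='smog_al'
  created
[in] arbor.carve p='/prazazo/crewegre'
  ok
[in] arbor.cull p='/me'
  ok
[in] arbor.cull p='/prazazo/crewegre'
  ok
[in] arbor.carve p='/zem'
  ok
[in] arbor.pen p='/zem/piga' c='kisnamo'
  created
[in] arbor.cull p='/zem'
  ToolError: not empty
[in] arbor.pen p='/plibirn' c='bravob'
  created
[in] arbor.pen p='/brotos' c='drinu'
  created
[in] arbor.recite p='/zem/piga'
  kisnamo
[in] arbor.cull p='/zem/piga'
  ok
[in] arbor.pen p='/brotos' c='flezi'
  overwrote
[in] arbor.pen p='/brotos' c='brepre'
  overwrote
[in] arbor.carve p='/doz'
  ok
[in] arbor.listout p='/'
  [brotos, doz/, plibirn, prazazo/, zem/]


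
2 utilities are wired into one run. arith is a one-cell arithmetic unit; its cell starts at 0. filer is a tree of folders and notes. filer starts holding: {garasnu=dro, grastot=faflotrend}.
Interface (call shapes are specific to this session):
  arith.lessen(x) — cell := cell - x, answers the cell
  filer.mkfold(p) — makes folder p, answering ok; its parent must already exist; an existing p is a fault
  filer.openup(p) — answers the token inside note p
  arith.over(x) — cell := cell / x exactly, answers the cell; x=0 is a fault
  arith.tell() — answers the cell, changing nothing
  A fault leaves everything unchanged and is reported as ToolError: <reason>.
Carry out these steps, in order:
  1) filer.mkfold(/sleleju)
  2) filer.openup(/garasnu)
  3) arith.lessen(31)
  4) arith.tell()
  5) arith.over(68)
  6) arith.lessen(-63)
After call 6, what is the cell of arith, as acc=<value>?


Answer: acc=4253/68

Derivation:
>> filer.mkfold(p: /sleleju)
<< ok
>> filer.openup(p: /garasnu)
<< dro
>> arith.lessen(x: 31)
<< -31
>> arith.tell()
<< -31
>> arith.over(x: 68)
<< -31/68
>> arith.lessen(x: -63)
<< 4253/68


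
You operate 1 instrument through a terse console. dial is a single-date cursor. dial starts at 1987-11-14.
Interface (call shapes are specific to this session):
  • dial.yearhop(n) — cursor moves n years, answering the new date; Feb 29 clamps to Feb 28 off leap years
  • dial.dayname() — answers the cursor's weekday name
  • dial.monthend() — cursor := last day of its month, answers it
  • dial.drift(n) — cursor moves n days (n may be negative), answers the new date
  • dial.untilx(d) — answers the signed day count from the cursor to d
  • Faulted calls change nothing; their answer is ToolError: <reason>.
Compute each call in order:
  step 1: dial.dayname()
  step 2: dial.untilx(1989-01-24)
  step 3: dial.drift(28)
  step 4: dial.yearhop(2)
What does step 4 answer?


Next I call dayname(), → Saturday.
Using untilx passing d: 1989-01-24, giving 437.
Calling drift passing n: 28, and see 1987-12-12.
Calling yearhop passing n: 2, — result: 1989-12-12.

Answer: 1989-12-12


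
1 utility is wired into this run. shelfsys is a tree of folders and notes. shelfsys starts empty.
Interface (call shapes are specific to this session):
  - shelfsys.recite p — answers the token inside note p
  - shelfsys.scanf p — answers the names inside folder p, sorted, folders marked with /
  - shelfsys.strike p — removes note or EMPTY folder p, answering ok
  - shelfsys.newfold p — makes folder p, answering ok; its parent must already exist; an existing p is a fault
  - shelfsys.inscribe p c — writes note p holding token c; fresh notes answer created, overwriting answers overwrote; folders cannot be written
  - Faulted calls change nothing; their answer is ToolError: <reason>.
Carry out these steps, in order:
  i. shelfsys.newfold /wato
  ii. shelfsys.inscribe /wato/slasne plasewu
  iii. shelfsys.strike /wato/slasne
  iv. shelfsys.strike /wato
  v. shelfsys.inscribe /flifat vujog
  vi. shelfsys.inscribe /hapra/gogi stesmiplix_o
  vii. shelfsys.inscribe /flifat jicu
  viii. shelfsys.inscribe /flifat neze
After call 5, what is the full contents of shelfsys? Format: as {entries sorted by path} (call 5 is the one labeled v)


Answer: {flifat=vujog}

Derivation:
·→ newfold(p=/wato)
·← ok
·→ inscribe(p=/wato/slasne, c=plasewu)
·← created
·→ strike(p=/wato/slasne)
·← ok
·→ strike(p=/wato)
·← ok
·→ inscribe(p=/flifat, c=vujog)
·← created
·→ inscribe(p=/hapra/gogi, c=stesmiplix_o)
·← ToolError: no parent
·→ inscribe(p=/flifat, c=jicu)
·← overwrote
·→ inscribe(p=/flifat, c=neze)
·← overwrote


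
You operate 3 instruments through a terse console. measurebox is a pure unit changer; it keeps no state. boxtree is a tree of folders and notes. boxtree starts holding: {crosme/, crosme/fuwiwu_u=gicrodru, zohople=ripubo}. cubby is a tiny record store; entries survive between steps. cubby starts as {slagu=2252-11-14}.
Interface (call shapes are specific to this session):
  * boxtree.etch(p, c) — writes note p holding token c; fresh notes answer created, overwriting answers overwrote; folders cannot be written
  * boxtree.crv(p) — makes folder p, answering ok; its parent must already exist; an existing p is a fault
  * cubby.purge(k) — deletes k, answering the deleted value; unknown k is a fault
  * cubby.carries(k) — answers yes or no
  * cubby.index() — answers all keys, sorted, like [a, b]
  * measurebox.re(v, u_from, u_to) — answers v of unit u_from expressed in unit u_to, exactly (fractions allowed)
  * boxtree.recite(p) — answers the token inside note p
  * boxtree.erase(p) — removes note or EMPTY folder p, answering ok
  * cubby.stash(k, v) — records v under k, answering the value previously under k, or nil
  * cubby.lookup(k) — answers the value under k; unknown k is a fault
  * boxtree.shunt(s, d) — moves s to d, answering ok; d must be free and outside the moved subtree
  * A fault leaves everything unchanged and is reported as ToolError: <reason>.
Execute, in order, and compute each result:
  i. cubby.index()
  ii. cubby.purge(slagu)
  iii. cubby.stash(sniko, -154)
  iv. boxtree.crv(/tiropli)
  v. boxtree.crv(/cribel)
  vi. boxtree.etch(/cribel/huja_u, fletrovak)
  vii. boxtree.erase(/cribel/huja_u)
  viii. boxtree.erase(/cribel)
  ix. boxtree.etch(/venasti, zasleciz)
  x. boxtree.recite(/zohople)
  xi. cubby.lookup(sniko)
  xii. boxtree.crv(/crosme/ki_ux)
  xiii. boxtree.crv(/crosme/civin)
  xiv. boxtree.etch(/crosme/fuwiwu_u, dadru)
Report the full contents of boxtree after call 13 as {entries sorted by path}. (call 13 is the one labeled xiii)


Answer: {crosme/, crosme/civin/, crosme/fuwiwu_u=gicrodru, crosme/ki_ux/, tiropli/, venasti=zasleciz, zohople=ripubo}

Derivation:
I invoke cubby.index(), and see [slagu].
I invoke cubby.purge(k='slagu'), and get 2252-11-14.
Calling cubby.stash(k='sniko', v='-154'), — result: nil.
I call boxtree.crv(p='/tiropli'), which returns ok.
Invoking boxtree.crv(p='/cribel'): ok.
Using boxtree.etch(p='/cribel/huja_u', c='fletrovak'), → created.
I run boxtree.erase(p='/cribel/huja_u'), — result: ok.
I use boxtree.erase(p='/cribel'), → ok.
I call boxtree.etch(p='/venasti', c='zasleciz'), — result: created.
Next I call boxtree.recite(p='/zohople'), which returns ripubo.
I call cubby.lookup(k='sniko'), which returns -154.
Then boxtree.crv(p='/crosme/ki_ux'), — result: ok.
Then boxtree.crv(p='/crosme/civin'), — result: ok.
Then boxtree.etch(p='/crosme/fuwiwu_u', c='dadru'), → overwrote.


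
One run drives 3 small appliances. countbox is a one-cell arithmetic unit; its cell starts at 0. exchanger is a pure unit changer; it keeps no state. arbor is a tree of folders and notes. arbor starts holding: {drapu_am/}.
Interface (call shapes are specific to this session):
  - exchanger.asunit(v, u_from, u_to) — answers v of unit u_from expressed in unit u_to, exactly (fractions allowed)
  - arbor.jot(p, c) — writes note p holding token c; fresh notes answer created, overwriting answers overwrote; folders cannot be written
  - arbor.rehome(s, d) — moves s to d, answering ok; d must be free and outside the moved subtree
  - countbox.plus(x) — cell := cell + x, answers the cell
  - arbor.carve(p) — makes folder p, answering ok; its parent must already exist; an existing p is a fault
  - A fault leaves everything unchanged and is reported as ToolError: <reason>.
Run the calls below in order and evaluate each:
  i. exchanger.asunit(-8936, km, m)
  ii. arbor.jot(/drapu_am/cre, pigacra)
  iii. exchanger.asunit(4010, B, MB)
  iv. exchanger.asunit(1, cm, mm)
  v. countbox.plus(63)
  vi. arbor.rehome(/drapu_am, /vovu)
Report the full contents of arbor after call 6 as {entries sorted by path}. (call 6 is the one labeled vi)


Answer: {vovu/, vovu/cre=pigacra}

Derivation:
CALL exchanger.asunit[v: -8936; u_from: km; u_to: m]
RET  -8936000
CALL arbor.jot[p: /drapu_am/cre; c: pigacra]
RET  created
CALL exchanger.asunit[v: 4010; u_from: B; u_to: MB]
RET  401/100000
CALL exchanger.asunit[v: 1; u_from: cm; u_to: mm]
RET  10
CALL countbox.plus[x: 63]
RET  63
CALL arbor.rehome[s: /drapu_am; d: /vovu]
RET  ok


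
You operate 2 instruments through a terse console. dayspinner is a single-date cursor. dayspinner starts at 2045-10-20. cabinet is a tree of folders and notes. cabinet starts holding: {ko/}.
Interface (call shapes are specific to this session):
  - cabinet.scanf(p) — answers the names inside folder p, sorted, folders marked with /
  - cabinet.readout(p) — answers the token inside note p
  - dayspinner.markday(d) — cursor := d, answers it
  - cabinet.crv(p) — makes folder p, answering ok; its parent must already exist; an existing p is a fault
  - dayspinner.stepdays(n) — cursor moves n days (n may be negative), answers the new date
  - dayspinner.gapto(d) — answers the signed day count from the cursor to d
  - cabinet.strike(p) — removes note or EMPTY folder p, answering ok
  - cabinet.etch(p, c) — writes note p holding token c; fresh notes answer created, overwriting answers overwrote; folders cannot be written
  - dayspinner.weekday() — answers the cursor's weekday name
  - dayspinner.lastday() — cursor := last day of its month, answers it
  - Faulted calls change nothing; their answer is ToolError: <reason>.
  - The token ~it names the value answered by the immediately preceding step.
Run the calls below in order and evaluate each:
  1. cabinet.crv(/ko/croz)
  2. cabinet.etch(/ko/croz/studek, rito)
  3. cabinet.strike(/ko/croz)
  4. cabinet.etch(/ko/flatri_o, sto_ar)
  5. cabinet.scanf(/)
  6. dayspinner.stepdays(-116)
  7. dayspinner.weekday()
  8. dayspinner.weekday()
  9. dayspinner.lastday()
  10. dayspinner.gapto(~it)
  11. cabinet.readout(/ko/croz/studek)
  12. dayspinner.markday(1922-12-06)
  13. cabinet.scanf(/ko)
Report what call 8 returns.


>>> cabinet.crv p: /ko/croz
  ok
>>> cabinet.etch p: /ko/croz/studek c: rito
  created
>>> cabinet.strike p: /ko/croz
  ToolError: not empty
>>> cabinet.etch p: /ko/flatri_o c: sto_ar
  created
>>> cabinet.scanf p: /
  [ko/]
>>> dayspinner.stepdays n: -116
  2045-06-26
>>> dayspinner.weekday
  Monday
>>> dayspinner.weekday
  Monday
>>> dayspinner.lastday
  2045-06-30
>>> dayspinner.gapto d: ~it
  0
>>> cabinet.readout p: /ko/croz/studek
  rito
>>> dayspinner.markday d: 1922-12-06
  1922-12-06
>>> cabinet.scanf p: /ko
  [croz/, flatri_o]

Answer: Monday
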